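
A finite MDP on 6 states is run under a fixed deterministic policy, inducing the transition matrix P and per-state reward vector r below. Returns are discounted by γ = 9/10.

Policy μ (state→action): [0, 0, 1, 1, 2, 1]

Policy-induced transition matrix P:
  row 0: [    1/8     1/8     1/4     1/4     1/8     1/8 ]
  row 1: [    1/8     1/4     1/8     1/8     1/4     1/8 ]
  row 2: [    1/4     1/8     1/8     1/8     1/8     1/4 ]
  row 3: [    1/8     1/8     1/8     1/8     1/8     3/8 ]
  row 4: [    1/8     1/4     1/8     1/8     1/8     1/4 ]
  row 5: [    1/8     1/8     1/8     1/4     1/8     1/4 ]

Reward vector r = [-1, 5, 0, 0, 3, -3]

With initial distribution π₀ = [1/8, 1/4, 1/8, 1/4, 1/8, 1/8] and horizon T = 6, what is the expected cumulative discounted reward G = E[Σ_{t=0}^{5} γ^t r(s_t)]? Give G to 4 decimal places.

t=0: π = [0.1250, 0.2500, 0.1250, 0.2500, 0.1250, 0.1250], E[r] = 1.1250, γ^t·E[r] = 1.125000, running G = 1.125000
t=1: π = [0.1406, 0.1719, 0.1406, 0.1563, 0.1563, 0.2344], E[r] = 0.4844, γ^t·E[r] = 0.435938, running G = 1.560938
t=2: π = [0.1426, 0.1660, 0.1426, 0.1719, 0.1465, 0.2305], E[r] = 0.4355, γ^t·E[r] = 0.352793, running G = 1.913730
t=3: π = [0.1428, 0.1641, 0.1428, 0.1716, 0.1458, 0.2329], E[r] = 0.4160, γ^t·E[r] = 0.303275, running G = 2.217006
t=4: π = [0.1429, 0.1637, 0.1429, 0.1720, 0.1455, 0.2331], E[r] = 0.4130, γ^t·E[r] = 0.270986, running G = 2.487991
t=5: π = [0.1429, 0.1637, 0.1429, 0.1720, 0.1455, 0.2332], E[r] = 0.4123, γ^t·E[r] = 0.243455, running G = 2.731446

G = 2.7314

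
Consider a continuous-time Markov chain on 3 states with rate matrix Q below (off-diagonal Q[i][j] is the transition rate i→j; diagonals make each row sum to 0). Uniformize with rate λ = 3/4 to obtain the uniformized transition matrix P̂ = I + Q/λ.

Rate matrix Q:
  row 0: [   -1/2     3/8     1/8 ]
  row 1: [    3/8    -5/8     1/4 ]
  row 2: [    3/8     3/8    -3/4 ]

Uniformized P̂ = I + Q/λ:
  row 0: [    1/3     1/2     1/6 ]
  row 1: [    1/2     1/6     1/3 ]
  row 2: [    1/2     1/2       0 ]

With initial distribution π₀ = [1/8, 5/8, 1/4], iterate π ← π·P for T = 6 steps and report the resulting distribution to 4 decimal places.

π = [0.4286, 0.3753, 0.1961]

t=0: π = [0.1250, 0.6250, 0.2500]
t=1: π = [0.4792, 0.2917, 0.2292]
t=2: π = [0.4201, 0.4028, 0.1771]
t=3: π = [0.4300, 0.3657, 0.2043]
t=4: π = [0.4283, 0.3781, 0.1936]
t=5: π = [0.4286, 0.3740, 0.1974]
t=6: π = [0.4286, 0.3753, 0.1961]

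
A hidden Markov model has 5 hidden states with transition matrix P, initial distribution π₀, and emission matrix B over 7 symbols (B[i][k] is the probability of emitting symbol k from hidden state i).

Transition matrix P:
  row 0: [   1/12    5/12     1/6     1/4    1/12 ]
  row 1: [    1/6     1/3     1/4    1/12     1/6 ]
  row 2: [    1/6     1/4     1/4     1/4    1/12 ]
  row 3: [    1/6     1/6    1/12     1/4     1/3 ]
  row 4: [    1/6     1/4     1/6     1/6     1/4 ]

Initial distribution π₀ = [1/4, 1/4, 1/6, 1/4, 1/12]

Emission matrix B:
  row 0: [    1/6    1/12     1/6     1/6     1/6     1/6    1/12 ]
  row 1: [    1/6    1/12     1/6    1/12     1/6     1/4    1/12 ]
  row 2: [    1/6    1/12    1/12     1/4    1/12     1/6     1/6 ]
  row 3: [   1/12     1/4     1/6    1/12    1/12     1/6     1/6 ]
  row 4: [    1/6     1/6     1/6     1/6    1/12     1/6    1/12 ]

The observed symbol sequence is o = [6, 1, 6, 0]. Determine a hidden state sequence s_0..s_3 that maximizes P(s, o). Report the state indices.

path = [3, 3, 3, 4]

t=0: δ = [2.083e-02, 2.083e-02, 2.778e-02, 4.167e-02, 6.944e-03]  (obs o_0=6)
t=1: δ = [5.787e-04, 7.234e-04, 5.787e-04, 2.604e-03, 2.315e-03]  ψ = [3, 0, 2, 3, 3]  (obs o_1=1)
t=2: δ = [3.617e-05, 4.823e-05, 6.430e-05, 1.085e-04, 7.234e-05]  ψ = [3, 4, 4, 3, 3]  (obs o_2=6)
t=3: δ = [3.014e-06, 3.014e-06, 2.679e-06, 2.261e-06, 6.028e-06]  ψ = [3, 3, 2, 3, 3]  (obs o_3=0)
backtrack: best end state = 4; path = [3, 3, 3, 4]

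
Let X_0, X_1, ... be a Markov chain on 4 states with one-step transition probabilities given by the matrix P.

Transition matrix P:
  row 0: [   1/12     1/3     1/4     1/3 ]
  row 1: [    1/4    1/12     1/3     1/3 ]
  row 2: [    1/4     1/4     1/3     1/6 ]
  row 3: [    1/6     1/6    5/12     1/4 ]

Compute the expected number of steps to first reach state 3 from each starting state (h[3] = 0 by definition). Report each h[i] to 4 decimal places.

First-step conditioning: h[3] = 0; for i ≠ 3, h[i] = 1 + Σ_k P[i][k]·h[k].
  h[0] = 1 + 1/12·h[0] + 1/3·h[1] + 1/4·h[2]
  h[1] = 1 + 1/4·h[0] + 1/12·h[1] + 1/3·h[2]
  h[2] = 1 + 1/4·h[0] + 1/4·h[1] + 1/3·h[2]
Solving the 3×3 linear system over states ≠ 3 gives exactly h = [996/283, 1008/283, 1176/283, 0] (h[3] = 0 is the target).

h = [3.5194, 3.5618, 4.1555, 0.0000]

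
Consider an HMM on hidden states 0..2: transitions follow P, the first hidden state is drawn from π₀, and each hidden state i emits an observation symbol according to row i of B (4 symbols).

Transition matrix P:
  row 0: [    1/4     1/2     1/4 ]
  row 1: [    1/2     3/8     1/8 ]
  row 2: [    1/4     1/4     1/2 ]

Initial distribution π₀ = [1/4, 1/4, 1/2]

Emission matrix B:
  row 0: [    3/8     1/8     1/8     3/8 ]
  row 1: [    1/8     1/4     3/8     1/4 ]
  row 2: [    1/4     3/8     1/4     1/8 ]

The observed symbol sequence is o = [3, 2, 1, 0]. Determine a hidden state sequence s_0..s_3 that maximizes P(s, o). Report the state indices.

path = [0, 1, 1, 0]

t=0: δ = [9.375e-02, 6.250e-02, 6.250e-02]  (obs o_0=3)
t=1: δ = [3.906e-03, 1.758e-02, 7.812e-03]  ψ = [1, 0, 2]  (obs o_1=2)
t=2: δ = [1.099e-03, 1.648e-03, 1.465e-03]  ψ = [1, 1, 2]  (obs o_2=1)
t=3: δ = [3.090e-04, 7.725e-05, 1.831e-04]  ψ = [1, 1, 2]  (obs o_3=0)
backtrack: best end state = 0; path = [0, 1, 1, 0]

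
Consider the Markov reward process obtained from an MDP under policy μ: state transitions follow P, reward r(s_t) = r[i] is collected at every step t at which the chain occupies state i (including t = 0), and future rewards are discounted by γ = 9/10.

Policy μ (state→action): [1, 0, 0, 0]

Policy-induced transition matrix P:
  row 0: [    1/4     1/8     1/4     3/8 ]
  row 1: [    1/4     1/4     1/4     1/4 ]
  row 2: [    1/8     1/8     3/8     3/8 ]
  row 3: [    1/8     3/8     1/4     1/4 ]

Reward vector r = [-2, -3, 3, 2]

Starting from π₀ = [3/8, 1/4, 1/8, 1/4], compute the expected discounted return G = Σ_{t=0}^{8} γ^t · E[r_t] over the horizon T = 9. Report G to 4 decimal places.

G = 1.5008

t=0: π = [0.3750, 0.2500, 0.1250, 0.2500], E[r] = -0.6250, γ^t·E[r] = -0.625000, running G = -0.625000
t=1: π = [0.2031, 0.2188, 0.2656, 0.3125], E[r] = 0.3594, γ^t·E[r] = 0.323438, running G = -0.301563
t=2: π = [0.1777, 0.2305, 0.2832, 0.3086], E[r] = 0.4199, γ^t·E[r] = 0.340137, running G = 0.038574
t=3: π = [0.1760, 0.2310, 0.2854, 0.3076], E[r] = 0.4265, γ^t·E[r] = 0.310928, running G = 0.349503
t=4: π = [0.1759, 0.2308, 0.2857, 0.3077], E[r] = 0.4283, γ^t·E[r] = 0.281017, running G = 0.630520
t=5: π = [0.1758, 0.2308, 0.2857, 0.3077], E[r] = 0.4286, γ^t·E[r] = 0.253057, running G = 0.883577
t=6: π = [0.1758, 0.2308, 0.2857, 0.3077], E[r] = 0.4286, γ^t·E[r] = 0.227759, running G = 1.111336
t=7: π = [0.1758, 0.2308, 0.2857, 0.3077], E[r] = 0.4286, γ^t·E[r] = 0.204984, running G = 1.316320
t=8: π = [0.1758, 0.2308, 0.2857, 0.3077], E[r] = 0.4286, γ^t·E[r] = 0.184486, running G = 1.500806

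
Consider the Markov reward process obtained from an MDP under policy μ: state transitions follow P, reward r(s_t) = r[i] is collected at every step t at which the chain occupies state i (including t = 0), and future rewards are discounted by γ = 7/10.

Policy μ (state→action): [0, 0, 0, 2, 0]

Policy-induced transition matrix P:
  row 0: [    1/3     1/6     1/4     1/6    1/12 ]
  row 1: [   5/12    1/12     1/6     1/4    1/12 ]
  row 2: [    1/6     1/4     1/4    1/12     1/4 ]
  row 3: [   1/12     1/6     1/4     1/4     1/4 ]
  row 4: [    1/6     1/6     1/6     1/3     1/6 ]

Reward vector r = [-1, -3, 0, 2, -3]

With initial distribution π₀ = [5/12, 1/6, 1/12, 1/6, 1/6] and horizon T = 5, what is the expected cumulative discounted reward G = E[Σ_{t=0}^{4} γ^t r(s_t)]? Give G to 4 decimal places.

t=0: π = [0.4167, 0.1667, 0.0833, 0.1667, 0.1667], E[r] = -1.0833, γ^t·E[r] = -1.083333, running G = -1.083333
t=1: π = [0.2639, 0.1597, 0.2222, 0.2153, 0.1389], E[r] = -0.7292, γ^t·E[r] = -0.510417, running G = -1.593750
t=2: π = [0.2326, 0.1719, 0.2251, 0.2025, 0.1678], E[r] = -0.8466, γ^t·E[r] = -0.414855, running G = -2.008605
t=3: π = [0.2315, 0.1711, 0.2217, 0.2071, 0.1686], E[r] = -0.8365, γ^t·E[r] = -0.286909, running G = -2.295514
t=4: π = [0.2308, 0.1709, 0.2217, 0.2078, 0.1688], E[r] = -0.8343, γ^t·E[r] = -0.200326, running G = -2.495839

G = -2.4958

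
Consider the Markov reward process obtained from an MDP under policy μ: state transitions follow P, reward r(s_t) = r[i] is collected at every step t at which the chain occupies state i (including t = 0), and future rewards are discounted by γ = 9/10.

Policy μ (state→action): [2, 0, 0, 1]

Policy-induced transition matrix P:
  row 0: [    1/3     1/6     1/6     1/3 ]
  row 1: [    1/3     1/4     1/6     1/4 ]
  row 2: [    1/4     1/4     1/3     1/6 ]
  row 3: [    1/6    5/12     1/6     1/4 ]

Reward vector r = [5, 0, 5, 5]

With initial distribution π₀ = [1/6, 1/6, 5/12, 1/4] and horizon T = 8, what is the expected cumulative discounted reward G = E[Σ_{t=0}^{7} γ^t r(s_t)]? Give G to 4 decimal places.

t=0: π = [0.1667, 0.1667, 0.4167, 0.2500], E[r] = 4.1667, γ^t·E[r] = 4.166667, running G = 4.166667
t=1: π = [0.2569, 0.2778, 0.2361, 0.2292], E[r] = 3.6111, γ^t·E[r] = 3.250000, running G = 7.416667
t=2: π = [0.2755, 0.2668, 0.2060, 0.2517], E[r] = 3.6661, γ^t·E[r] = 2.969531, running G = 10.386198
t=3: π = [0.2742, 0.2690, 0.2010, 0.2558], E[r] = 3.6550, γ^t·E[r] = 2.664492, running G = 13.050690
t=4: π = [0.2740, 0.2698, 0.2002, 0.2561], E[r] = 3.6511, γ^t·E[r] = 2.395485, running G = 15.446175
t=5: π = [0.2740, 0.2699, 0.2000, 0.2561], E[r] = 3.6507, γ^t·E[r] = 2.155719, running G = 17.601895
t=6: π = [0.2740, 0.2699, 0.2000, 0.2562], E[r] = 3.6507, γ^t·E[r] = 1.940130, running G = 19.542025
t=7: π = [0.2740, 0.2699, 0.2000, 0.2562], E[r] = 3.6507, γ^t·E[r] = 1.746112, running G = 21.288137

G = 21.2881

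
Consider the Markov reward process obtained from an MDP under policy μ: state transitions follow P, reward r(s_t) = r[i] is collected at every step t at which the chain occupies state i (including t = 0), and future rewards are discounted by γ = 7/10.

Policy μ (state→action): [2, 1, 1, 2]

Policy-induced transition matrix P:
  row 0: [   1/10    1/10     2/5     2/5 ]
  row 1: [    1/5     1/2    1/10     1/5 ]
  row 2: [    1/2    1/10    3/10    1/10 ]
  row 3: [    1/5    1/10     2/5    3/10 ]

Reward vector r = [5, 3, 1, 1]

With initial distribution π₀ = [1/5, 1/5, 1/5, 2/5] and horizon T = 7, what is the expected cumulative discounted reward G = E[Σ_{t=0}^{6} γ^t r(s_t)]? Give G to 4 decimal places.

t=0: π = [0.2000, 0.2000, 0.2000, 0.4000], E[r] = 2.2000, γ^t·E[r] = 2.200000, running G = 2.200000
t=1: π = [0.2400, 0.1800, 0.3200, 0.2600], E[r] = 2.3200, γ^t·E[r] = 1.624000, running G = 3.824000
t=2: π = [0.2720, 0.1720, 0.3140, 0.2420], E[r] = 2.4320, γ^t·E[r] = 1.191680, running G = 5.015680
t=3: π = [0.2670, 0.1688, 0.3170, 0.2472], E[r] = 2.4056, γ^t·E[r] = 0.825121, running G = 5.840801
t=4: π = [0.2684, 0.1675, 0.3177, 0.2464], E[r] = 2.4086, γ^t·E[r] = 0.578314, running G = 6.419115
t=5: π = [0.2685, 0.1670, 0.3180, 0.2466], E[r] = 2.4078, γ^t·E[r] = 0.404687, running G = 6.823802
t=6: π = [0.2685, 0.1668, 0.3181, 0.2465], E[r] = 2.4078, γ^t·E[r] = 0.283275, running G = 7.107077

G = 7.1071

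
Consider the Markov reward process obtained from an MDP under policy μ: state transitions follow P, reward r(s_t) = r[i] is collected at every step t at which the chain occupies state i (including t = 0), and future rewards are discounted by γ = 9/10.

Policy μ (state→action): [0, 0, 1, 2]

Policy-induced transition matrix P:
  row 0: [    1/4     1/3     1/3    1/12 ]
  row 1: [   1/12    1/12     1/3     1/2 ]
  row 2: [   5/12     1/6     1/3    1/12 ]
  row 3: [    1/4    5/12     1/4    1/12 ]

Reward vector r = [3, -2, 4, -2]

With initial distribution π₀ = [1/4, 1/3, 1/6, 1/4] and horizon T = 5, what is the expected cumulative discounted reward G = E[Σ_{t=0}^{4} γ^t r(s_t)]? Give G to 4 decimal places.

G = 3.8015

t=0: π = [0.2500, 0.3333, 0.1667, 0.2500], E[r] = 0.2500, γ^t·E[r] = 0.250000, running G = 0.250000
t=1: π = [0.2222, 0.2431, 0.3125, 0.2222], E[r] = 0.9861, γ^t·E[r] = 0.887500, running G = 1.137500
t=2: π = [0.2616, 0.2390, 0.3148, 0.1846], E[r] = 1.1968, γ^t·E[r] = 0.969375, running G = 2.106875
t=3: π = [0.2626, 0.2365, 0.3179, 0.1829], E[r] = 1.2209, γ^t·E[r] = 0.890016, running G = 2.996891
t=4: π = [0.2636, 0.2365, 0.3181, 0.1819], E[r] = 1.2264, γ^t·E[r] = 0.804653, running G = 3.801543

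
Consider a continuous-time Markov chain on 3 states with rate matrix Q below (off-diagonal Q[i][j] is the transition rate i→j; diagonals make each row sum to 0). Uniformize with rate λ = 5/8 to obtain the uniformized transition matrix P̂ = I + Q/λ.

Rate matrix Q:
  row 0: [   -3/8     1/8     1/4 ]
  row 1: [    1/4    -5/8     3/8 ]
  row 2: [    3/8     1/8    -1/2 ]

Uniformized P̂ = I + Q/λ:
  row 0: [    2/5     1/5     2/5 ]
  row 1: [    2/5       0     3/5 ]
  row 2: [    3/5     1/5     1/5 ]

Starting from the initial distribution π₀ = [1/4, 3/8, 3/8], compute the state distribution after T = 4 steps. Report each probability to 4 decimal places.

t=0: π = [0.2500, 0.3750, 0.3750]
t=1: π = [0.4750, 0.1250, 0.4000]
t=2: π = [0.4800, 0.1750, 0.3450]
t=3: π = [0.4690, 0.1650, 0.3660]
t=4: π = [0.4732, 0.1670, 0.3598]

π = [0.4732, 0.1670, 0.3598]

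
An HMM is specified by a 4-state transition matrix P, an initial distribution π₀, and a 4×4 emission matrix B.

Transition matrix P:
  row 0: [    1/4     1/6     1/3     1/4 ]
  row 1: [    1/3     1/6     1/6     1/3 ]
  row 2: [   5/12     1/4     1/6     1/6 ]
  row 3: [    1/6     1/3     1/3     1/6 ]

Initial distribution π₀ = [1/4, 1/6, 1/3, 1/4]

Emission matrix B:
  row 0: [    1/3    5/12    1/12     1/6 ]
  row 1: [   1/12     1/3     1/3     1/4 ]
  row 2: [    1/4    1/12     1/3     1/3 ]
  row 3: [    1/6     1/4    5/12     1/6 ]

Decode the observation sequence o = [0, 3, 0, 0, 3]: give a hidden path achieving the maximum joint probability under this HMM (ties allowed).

path = [0, 2, 0, 0, 2]

t=0: δ = [8.333e-02, 1.389e-02, 8.333e-02, 4.167e-02]  (obs o_0=0)
t=1: δ = [5.787e-03, 5.208e-03, 9.259e-03, 3.472e-03]  ψ = [2, 2, 0, 0]  (obs o_1=3)
t=2: δ = [1.286e-03, 1.929e-04, 4.823e-04, 2.894e-04]  ψ = [2, 2, 0, 1]  (obs o_2=0)
t=3: δ = [1.072e-04, 1.786e-05, 1.072e-04, 5.358e-05]  ψ = [0, 0, 0, 0]  (obs o_3=0)
t=4: δ = [7.442e-06, 6.698e-06, 1.191e-05, 4.465e-06]  ψ = [2, 2, 0, 0]  (obs o_4=3)
backtrack: best end state = 2; path = [0, 2, 0, 0, 2]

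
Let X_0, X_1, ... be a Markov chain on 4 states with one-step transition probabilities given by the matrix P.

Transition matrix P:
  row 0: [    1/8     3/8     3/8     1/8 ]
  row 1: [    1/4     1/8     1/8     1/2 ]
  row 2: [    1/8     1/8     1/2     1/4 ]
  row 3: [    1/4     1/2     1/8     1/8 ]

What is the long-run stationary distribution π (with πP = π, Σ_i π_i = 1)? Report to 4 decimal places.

Balance equations π_j = Σ_i π_i·P[i][j]:
  π_0 = 1/8·π_0 + 1/4·π_1 + 1/8·π_2 + 1/4·π_3
  π_1 = 3/8·π_0 + 1/8·π_1 + 1/8·π_2 + 1/2·π_3
  π_2 = 3/8·π_0 + 1/8·π_1 + 1/2·π_2 + 1/8·π_3
  normalize: π_0 + π_1 + π_2 + π_3 = 1
Solving the linear system gives exactly π = [9/47, 140/517, 13/47, 135/517].

π = [0.1915, 0.2708, 0.2766, 0.2611]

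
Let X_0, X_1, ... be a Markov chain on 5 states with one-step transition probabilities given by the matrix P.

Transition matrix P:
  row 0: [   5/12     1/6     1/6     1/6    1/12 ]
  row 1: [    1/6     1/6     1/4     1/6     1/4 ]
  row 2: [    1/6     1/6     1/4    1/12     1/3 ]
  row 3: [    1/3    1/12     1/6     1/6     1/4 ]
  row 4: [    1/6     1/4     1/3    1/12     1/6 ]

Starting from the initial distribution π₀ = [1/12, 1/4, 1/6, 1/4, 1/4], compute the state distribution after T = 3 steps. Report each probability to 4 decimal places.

t=0: π = [0.0833, 0.2500, 0.1667, 0.2500, 0.2500]
t=1: π = [0.2292, 0.1667, 0.2431, 0.1319, 0.2292]
t=2: π = [0.2459, 0.1748, 0.2390, 0.1273, 0.2130]
t=3: π = [0.2494, 0.1738, 0.2366, 0.1290, 0.2112]

π = [0.2494, 0.1738, 0.2366, 0.1290, 0.2112]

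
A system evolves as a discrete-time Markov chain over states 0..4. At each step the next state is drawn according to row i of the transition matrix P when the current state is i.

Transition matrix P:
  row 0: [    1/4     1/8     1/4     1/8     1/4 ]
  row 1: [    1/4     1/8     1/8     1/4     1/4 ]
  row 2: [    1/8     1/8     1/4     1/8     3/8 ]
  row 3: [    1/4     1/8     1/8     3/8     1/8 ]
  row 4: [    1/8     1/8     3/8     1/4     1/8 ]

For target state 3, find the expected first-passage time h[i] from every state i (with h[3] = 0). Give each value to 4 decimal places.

First-step conditioning: h[3] = 0; for i ≠ 3, h[i] = 1 + Σ_k P[i][k]·h[k].
  h[0] = 1 + 1/4·h[0] + 1/8·h[1] + 1/4·h[2] + 1/4·h[4]
  h[1] = 1 + 1/4·h[0] + 1/8·h[1] + 1/8·h[2] + 1/4·h[4]
  h[2] = 1 + 1/8·h[0] + 1/8·h[1] + 1/4·h[2] + 3/8·h[4]
  h[4] = 1 + 1/8·h[0] + 1/8·h[1] + 3/8·h[2] + 1/8·h[4]
Solving the 4×4 linear system over states ≠ 3 gives exactly h = [2272/391, 1992/391, 2240/391, 0, 2016/391] (h[3] = 0 is the target).

h = [5.8107, 5.0946, 5.7289, 0.0000, 5.1560]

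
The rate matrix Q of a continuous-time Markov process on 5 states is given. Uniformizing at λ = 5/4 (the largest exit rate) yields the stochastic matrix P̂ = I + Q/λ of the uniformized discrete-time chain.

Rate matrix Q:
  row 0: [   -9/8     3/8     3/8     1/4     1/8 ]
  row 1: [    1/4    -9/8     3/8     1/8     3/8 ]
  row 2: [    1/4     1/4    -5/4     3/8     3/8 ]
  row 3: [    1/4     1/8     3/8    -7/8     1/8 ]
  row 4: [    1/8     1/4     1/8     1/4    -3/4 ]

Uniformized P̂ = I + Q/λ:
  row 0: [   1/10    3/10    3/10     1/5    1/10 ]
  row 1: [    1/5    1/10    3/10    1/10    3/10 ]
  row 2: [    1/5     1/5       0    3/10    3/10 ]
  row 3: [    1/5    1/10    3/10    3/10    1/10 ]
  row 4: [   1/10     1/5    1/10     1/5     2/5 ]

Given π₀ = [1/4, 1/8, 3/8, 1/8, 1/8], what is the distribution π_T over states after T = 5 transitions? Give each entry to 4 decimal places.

π = [0.1593, 0.1760, 0.1924, 0.2241, 0.2482]

t=0: π = [0.2500, 0.1250, 0.3750, 0.1250, 0.1250]
t=1: π = [0.1625, 0.2000, 0.1625, 0.2375, 0.2375]
t=2: π = [0.1600, 0.1725, 0.2038, 0.2200, 0.2438]
t=3: π = [0.1596, 0.1768, 0.1901, 0.2251, 0.2484]
t=4: π = [0.1592, 0.1758, 0.1933, 0.2239, 0.2479]
t=5: π = [0.1593, 0.1760, 0.1924, 0.2241, 0.2482]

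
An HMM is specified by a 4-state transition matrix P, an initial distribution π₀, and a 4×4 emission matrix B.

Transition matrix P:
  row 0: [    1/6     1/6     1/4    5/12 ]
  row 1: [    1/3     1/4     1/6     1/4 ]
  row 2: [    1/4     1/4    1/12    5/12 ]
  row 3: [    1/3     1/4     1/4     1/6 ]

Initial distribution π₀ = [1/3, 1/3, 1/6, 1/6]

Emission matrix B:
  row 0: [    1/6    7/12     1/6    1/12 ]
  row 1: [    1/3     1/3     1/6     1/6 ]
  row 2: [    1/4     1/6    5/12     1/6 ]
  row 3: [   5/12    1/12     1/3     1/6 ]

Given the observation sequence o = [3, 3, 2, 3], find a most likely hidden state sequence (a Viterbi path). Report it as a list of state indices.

t=0: δ = [2.778e-02, 5.556e-02, 2.778e-02, 2.778e-02]  (obs o_0=3)
t=1: δ = [1.543e-03, 2.315e-03, 1.543e-03, 2.315e-03]  ψ = [1, 1, 1, 1]  (obs o_1=3)
t=2: δ = [1.286e-04, 9.645e-05, 2.411e-04, 2.143e-04]  ψ = [1, 1, 3, 0]  (obs o_2=2)
t=3: δ = [5.954e-06, 1.005e-05, 8.931e-06, 1.674e-05]  ψ = [3, 2, 3, 2]  (obs o_3=3)
backtrack: best end state = 3; path = [1, 3, 2, 3]

path = [1, 3, 2, 3]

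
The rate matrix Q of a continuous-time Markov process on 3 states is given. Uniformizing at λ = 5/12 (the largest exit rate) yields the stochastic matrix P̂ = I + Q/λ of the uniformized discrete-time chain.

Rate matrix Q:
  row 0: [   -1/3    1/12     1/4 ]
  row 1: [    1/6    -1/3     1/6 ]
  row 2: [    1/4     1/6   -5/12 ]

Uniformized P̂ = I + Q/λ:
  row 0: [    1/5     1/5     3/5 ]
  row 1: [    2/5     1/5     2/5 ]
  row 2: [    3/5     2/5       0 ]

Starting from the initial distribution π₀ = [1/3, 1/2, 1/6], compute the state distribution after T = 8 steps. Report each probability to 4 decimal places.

π = [0.3906, 0.2685, 0.3409]

t=0: π = [0.3333, 0.5000, 0.1667]
t=1: π = [0.3667, 0.2333, 0.4000]
t=2: π = [0.4067, 0.2800, 0.3133]
t=3: π = [0.3813, 0.2627, 0.3560]
t=4: π = [0.3949, 0.2712, 0.3339]
t=5: π = [0.3878, 0.2668, 0.3454]
t=6: π = [0.3915, 0.2691, 0.3394]
t=7: π = [0.3896, 0.2679, 0.3426]
t=8: π = [0.3906, 0.2685, 0.3409]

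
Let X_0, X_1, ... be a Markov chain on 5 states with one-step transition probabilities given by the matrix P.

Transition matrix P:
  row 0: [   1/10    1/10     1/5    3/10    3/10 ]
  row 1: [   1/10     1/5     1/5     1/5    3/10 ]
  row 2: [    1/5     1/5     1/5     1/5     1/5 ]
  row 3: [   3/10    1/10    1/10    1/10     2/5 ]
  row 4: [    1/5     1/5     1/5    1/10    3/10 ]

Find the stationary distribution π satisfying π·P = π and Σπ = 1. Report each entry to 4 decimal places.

Balance equations π_j = Σ_i π_i·P[i][j]:
  π_0 = 1/10·π_0 + 1/10·π_1 + 1/5·π_2 + 3/10·π_3 + 1/5·π_4
  π_1 = 1/10·π_0 + 1/5·π_1 + 1/5·π_2 + 1/10·π_3 + 1/5·π_4
  π_2 = 1/5·π_0 + 1/5·π_1 + 1/5·π_2 + 1/10·π_3 + 1/5·π_4
  π_3 = 3/10·π_0 + 1/5·π_1 + 1/5·π_2 + 1/10·π_3 + 1/10·π_4
  normalize: π_0 + π_1 + π_2 + π_3 + π_4 = 1
Solving the linear system gives exactly π = [1990/10909, 1796/10909, 1995/10909, 1868/10909, 3260/10909].

π = [0.1824, 0.1646, 0.1829, 0.1712, 0.2988]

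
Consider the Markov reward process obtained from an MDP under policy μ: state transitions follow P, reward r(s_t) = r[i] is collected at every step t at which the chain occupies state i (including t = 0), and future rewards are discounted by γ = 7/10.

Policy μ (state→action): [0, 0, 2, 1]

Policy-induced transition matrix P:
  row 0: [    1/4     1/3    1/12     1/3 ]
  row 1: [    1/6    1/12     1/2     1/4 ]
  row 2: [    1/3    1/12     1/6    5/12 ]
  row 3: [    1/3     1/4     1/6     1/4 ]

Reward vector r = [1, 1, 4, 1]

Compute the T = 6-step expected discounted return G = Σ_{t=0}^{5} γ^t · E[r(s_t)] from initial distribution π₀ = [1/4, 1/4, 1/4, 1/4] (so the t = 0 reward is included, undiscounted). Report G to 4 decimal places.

G = 4.9527

t=0: π = [0.2500, 0.2500, 0.2500, 0.2500], E[r] = 1.7500, γ^t·E[r] = 1.750000, running G = 1.750000
t=1: π = [0.2708, 0.1875, 0.2292, 0.3125], E[r] = 1.6875, γ^t·E[r] = 1.181250, running G = 2.931250
t=2: π = [0.2795, 0.2031, 0.2066, 0.3108], E[r] = 1.6198, γ^t·E[r] = 0.793698, running G = 3.724948
t=3: π = [0.2762, 0.2050, 0.2111, 0.3077], E[r] = 1.6332, γ^t·E[r] = 0.560204, running G = 4.285151
t=4: π = [0.2762, 0.2037, 0.2120, 0.3082], E[r] = 1.6360, γ^t·E[r] = 0.392794, running G = 4.677945
t=5: π = [0.2764, 0.2037, 0.2115, 0.3083], E[r] = 1.6346, γ^t·E[r] = 0.274732, running G = 4.952678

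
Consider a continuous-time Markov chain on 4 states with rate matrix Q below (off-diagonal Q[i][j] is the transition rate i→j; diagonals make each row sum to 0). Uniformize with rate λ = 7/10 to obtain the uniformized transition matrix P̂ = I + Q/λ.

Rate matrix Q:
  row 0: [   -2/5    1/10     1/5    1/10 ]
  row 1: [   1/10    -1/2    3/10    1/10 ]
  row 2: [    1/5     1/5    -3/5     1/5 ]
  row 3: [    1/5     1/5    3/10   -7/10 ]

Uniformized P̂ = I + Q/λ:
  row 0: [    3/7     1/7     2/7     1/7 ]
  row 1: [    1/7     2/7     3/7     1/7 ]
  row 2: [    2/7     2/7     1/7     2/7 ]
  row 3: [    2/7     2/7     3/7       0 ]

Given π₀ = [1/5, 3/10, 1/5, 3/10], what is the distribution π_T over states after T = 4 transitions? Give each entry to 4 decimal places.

t=0: π = [0.2000, 0.3000, 0.2000, 0.3000]
t=1: π = [0.2714, 0.2571, 0.3429, 0.1286]
t=2: π = [0.2878, 0.2469, 0.2918, 0.1735]
t=3: π = [0.2915, 0.2446, 0.3041, 0.1598]
t=4: π = [0.2924, 0.2441, 0.3000, 0.1635]

π = [0.2924, 0.2441, 0.3000, 0.1635]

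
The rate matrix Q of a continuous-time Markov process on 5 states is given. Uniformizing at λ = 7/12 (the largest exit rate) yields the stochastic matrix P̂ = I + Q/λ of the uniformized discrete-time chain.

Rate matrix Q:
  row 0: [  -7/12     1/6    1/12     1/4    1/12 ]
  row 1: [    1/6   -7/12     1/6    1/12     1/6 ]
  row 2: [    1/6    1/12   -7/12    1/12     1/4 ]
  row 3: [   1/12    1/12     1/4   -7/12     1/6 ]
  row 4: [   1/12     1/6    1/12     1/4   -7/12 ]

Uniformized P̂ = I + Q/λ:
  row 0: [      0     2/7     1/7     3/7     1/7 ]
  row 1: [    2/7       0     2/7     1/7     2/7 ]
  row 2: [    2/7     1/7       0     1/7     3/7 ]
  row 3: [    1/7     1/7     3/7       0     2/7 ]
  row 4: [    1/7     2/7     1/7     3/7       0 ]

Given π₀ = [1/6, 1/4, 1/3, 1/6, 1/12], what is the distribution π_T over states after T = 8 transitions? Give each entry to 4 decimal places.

t=0: π = [0.1667, 0.2500, 0.3333, 0.1667, 0.0833]
t=1: π = [0.2024, 0.1429, 0.1786, 0.1905, 0.2857]
t=2: π = [0.1599, 0.1922, 0.1922, 0.2551, 0.2007]
t=3: π = [0.1749, 0.1669, 0.2157, 0.2094, 0.2330]
t=4: π = [0.1725, 0.1773, 0.1957, 0.2295, 0.2250]
t=5: π = [0.1715, 0.1743, 0.2058, 0.2236, 0.2247]
t=6: π = [0.1727, 0.1746, 0.2023, 0.2241, 0.2264]
t=7: π = [0.1720, 0.1749, 0.2029, 0.2249, 0.2253]
t=8: π = [0.1723, 0.1746, 0.2031, 0.2242, 0.2258]

π = [0.1723, 0.1746, 0.2031, 0.2242, 0.2258]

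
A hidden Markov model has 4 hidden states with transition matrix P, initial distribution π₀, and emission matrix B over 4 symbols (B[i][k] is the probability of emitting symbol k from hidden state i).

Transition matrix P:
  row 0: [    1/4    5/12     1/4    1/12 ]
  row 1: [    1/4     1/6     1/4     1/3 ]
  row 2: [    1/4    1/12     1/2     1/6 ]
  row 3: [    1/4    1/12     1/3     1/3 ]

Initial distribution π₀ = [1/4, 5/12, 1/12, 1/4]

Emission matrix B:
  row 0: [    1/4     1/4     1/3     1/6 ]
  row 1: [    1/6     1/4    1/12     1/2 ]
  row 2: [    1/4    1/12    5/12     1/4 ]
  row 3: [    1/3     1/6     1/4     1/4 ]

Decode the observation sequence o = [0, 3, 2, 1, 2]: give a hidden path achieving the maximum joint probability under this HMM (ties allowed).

t=0: δ = [6.250e-02, 6.944e-02, 2.083e-02, 8.333e-02]  (obs o_0=0)
t=1: δ = [3.472e-03, 1.302e-02, 6.944e-03, 6.944e-03]  ψ = [3, 0, 3, 3]  (obs o_1=3)
t=2: δ = [1.085e-03, 1.808e-04, 1.447e-03, 1.085e-03]  ψ = [1, 1, 2, 1]  (obs o_2=2)
t=3: δ = [9.042e-05, 1.130e-04, 6.028e-05, 6.028e-05]  ψ = [2, 0, 2, 3]  (obs o_3=1)
t=4: δ = [9.419e-06, 3.140e-06, 1.256e-05, 9.419e-06]  ψ = [1, 0, 2, 1]  (obs o_4=2)
backtrack: best end state = 2; path = [3, 2, 2, 2, 2]

path = [3, 2, 2, 2, 2]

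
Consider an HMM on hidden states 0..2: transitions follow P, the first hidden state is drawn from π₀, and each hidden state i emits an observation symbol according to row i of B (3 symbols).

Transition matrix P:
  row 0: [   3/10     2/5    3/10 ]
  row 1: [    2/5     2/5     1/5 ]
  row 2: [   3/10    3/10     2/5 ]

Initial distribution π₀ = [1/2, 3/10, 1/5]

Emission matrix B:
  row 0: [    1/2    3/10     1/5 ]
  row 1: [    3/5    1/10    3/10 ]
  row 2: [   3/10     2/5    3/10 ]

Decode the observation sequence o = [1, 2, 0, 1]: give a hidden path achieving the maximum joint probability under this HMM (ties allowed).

t=0: δ = [1.500e-01, 3.000e-02, 8.000e-02]  (obs o_0=1)
t=1: δ = [9.000e-03, 1.800e-02, 1.350e-02]  ψ = [0, 0, 0]  (obs o_1=2)
t=2: δ = [3.600e-03, 4.320e-03, 1.620e-03]  ψ = [1, 1, 2]  (obs o_2=0)
t=3: δ = [5.184e-04, 1.728e-04, 4.320e-04]  ψ = [1, 1, 0]  (obs o_3=1)
backtrack: best end state = 0; path = [0, 1, 1, 0]

path = [0, 1, 1, 0]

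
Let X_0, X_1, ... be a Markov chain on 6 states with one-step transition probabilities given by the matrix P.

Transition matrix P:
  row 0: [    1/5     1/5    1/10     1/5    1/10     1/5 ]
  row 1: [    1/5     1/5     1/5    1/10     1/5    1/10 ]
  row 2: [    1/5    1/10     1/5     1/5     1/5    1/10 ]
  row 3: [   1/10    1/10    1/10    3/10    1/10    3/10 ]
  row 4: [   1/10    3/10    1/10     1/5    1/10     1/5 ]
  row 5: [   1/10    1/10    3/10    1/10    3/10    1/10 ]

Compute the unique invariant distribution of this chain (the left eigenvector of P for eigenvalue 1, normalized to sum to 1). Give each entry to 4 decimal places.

Balance equations π_j = Σ_i π_i·P[i][j]:
  π_0 = 1/5·π_0 + 1/5·π_1 + 1/5·π_2 + 1/10·π_3 + 1/10·π_4 + 1/10·π_5
  π_1 = 1/5·π_0 + 1/5·π_1 + 1/10·π_2 + 1/10·π_3 + 3/10·π_4 + 1/10·π_5
  π_2 = 1/10·π_0 + 1/5·π_1 + 1/5·π_2 + 1/10·π_3 + 1/10·π_4 + 3/10·π_5
  π_3 = 1/5·π_0 + 1/10·π_1 + 1/5·π_2 + 3/10·π_3 + 1/5·π_4 + 1/10·π_5
  π_4 = 1/10·π_0 + 1/5·π_1 + 1/5·π_2 + 1/10·π_3 + 1/10·π_4 + 3/10·π_5
  normalize: π_0 + π_1 + π_2 + π_3 + π_4 + π_5 = 1
Solving the linear system gives exactly π = [133/899, 148/899, 150/899, 333/1798, 150/899, 303/1798].

π = [0.1479, 0.1646, 0.1669, 0.1852, 0.1669, 0.1685]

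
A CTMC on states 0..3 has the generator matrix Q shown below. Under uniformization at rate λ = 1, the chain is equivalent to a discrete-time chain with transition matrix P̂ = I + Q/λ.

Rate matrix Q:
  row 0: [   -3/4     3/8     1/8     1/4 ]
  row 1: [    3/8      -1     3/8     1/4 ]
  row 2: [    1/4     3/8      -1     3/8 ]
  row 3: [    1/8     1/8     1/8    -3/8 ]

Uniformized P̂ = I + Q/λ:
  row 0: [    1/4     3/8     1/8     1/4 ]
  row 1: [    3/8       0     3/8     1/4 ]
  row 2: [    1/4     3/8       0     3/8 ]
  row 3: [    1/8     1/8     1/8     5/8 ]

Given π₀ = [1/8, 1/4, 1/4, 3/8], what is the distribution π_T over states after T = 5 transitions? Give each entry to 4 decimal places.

π = [0.2206, 0.1942, 0.1545, 0.4307]

t=0: π = [0.1250, 0.2500, 0.2500, 0.3750]
t=1: π = [0.2344, 0.1875, 0.1563, 0.4219]
t=2: π = [0.2207, 0.1992, 0.1523, 0.4277]
t=3: π = [0.2214, 0.1934, 0.1558, 0.4294]
t=4: π = [0.2205, 0.1951, 0.1539, 0.4305]
t=5: π = [0.2206, 0.1942, 0.1545, 0.4307]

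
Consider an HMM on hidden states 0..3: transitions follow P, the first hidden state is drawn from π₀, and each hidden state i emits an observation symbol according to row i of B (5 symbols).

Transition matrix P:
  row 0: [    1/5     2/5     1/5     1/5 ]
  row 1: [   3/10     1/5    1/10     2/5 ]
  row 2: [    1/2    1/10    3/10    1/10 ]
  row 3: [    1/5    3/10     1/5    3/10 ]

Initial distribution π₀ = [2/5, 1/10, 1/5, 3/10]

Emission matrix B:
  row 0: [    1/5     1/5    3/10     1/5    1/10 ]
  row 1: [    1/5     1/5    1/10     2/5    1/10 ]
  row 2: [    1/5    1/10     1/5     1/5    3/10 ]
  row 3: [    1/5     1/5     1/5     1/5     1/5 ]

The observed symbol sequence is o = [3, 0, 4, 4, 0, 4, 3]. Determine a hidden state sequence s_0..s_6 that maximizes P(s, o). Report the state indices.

path = [0, 1, 3, 2, 0, 2, 0]

t=0: δ = [8.000e-02, 4.000e-02, 4.000e-02, 6.000e-02]  (obs o_0=3)
t=1: δ = [4.000e-03, 6.400e-03, 3.200e-03, 3.600e-03]  ψ = [2, 0, 0, 3]  (obs o_1=0)
t=2: δ = [1.920e-04, 1.600e-04, 2.880e-04, 5.120e-04]  ψ = [1, 0, 2, 1]  (obs o_2=4)
t=3: δ = [1.440e-05, 1.536e-05, 3.072e-05, 3.072e-05]  ψ = [2, 3, 3, 3]  (obs o_3=4)
t=4: δ = [3.072e-06, 1.843e-06, 1.843e-06, 1.843e-06]  ψ = [2, 3, 2, 3]  (obs o_4=0)
t=5: δ = [9.216e-08, 1.229e-07, 1.843e-07, 1.475e-07]  ψ = [2, 0, 0, 1]  (obs o_5=4)
t=6: δ = [1.843e-08, 1.769e-08, 1.106e-08, 9.830e-09]  ψ = [2, 3, 2, 1]  (obs o_6=3)
backtrack: best end state = 0; path = [0, 1, 3, 2, 0, 2, 0]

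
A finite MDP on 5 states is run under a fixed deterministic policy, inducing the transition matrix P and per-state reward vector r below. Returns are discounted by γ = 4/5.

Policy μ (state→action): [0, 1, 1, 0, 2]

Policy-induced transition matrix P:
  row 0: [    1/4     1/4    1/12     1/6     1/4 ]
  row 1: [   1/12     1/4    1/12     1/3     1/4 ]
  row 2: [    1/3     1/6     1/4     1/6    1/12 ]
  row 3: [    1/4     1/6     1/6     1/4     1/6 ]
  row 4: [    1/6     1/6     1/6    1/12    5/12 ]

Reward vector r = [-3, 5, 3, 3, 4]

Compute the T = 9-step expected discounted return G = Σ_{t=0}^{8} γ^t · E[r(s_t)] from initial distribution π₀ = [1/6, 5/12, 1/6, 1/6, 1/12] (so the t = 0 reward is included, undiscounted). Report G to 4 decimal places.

G = 11.0217

t=0: π = [0.1667, 0.4167, 0.1667, 0.1667, 0.0833], E[r] = 2.9167, γ^t·E[r] = 2.916667, running G = 2.916667
t=1: π = [0.1875, 0.2153, 0.1319, 0.2431, 0.2222], E[r] = 2.5278, γ^t·E[r] = 2.022222, running G = 4.938889
t=2: π = [0.2066, 0.2002, 0.1441, 0.2043, 0.2448], E[r] = 2.4057, γ^t·E[r] = 1.539630, running G = 6.478519
t=3: π = [0.2082, 0.2006, 0.1448, 0.1967, 0.2498], E[r] = 2.4015, γ^t·E[r] = 1.229556, running G = 7.708074
t=4: π = [0.2078, 0.2007, 0.1447, 0.1957, 0.2511], E[r] = 2.4056, γ^t·E[r] = 0.985350, running G = 8.693424
t=5: π = [0.2077, 0.2007, 0.1447, 0.1955, 0.2514], E[r] = 2.4068, γ^t·E[r] = 0.788666, running G = 9.482090
t=6: π = [0.2077, 0.2007, 0.1447, 0.1955, 0.2515], E[r] = 2.4070, γ^t·E[r] = 0.630979, running G = 10.113068
t=7: π = [0.2076, 0.2007, 0.1447, 0.1954, 0.2515], E[r] = 2.4070, γ^t·E[r] = 0.504786, running G = 10.617855
t=8: π = [0.2076, 0.2007, 0.1447, 0.1954, 0.2515], E[r] = 2.4070, γ^t·E[r] = 0.403830, running G = 11.021684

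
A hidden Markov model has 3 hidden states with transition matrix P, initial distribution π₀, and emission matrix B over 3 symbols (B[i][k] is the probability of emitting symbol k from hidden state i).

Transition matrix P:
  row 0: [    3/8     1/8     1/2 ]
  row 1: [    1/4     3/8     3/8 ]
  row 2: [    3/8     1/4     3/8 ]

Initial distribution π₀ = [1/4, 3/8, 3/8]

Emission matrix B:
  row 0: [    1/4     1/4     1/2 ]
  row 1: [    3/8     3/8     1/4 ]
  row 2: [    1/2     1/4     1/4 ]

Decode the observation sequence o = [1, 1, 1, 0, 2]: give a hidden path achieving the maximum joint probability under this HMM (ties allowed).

t=0: δ = [6.250e-02, 1.406e-01, 9.375e-02]  (obs o_0=1)
t=1: δ = [8.789e-03, 1.978e-02, 1.318e-02]  ψ = [1, 1, 1]  (obs o_1=1)
t=2: δ = [1.236e-03, 2.781e-03, 1.854e-03]  ψ = [1, 1, 1]  (obs o_2=1)
t=3: δ = [1.738e-04, 3.911e-04, 5.214e-04]  ψ = [1, 1, 1]  (obs o_3=0)
t=4: δ = [9.777e-05, 3.666e-05, 4.888e-05]  ψ = [2, 1, 2]  (obs o_4=2)
backtrack: best end state = 0; path = [1, 1, 1, 2, 0]

path = [1, 1, 1, 2, 0]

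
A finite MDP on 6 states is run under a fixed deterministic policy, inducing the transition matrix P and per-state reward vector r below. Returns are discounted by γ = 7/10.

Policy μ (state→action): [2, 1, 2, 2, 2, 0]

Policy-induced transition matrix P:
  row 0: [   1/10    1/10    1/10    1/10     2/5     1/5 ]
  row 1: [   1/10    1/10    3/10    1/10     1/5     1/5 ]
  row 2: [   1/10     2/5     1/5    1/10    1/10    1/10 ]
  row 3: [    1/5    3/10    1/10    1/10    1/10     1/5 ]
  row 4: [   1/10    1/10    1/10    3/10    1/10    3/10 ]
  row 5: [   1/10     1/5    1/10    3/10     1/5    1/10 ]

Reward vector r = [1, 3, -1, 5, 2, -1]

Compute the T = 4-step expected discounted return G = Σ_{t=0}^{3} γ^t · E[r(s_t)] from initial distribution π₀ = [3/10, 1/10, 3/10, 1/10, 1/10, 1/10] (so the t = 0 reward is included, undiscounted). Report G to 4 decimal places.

t=0: π = [0.3000, 0.1000, 0.3000, 0.1000, 0.1000, 0.1000], E[r] = 0.9000, γ^t·E[r] = 0.900000, running G = 0.900000
t=1: π = [0.1100, 0.2200, 0.1500, 0.1400, 0.2100, 0.1700], E[r] = 1.5700, γ^t·E[r] = 1.099000, running G = 1.999000
t=2: π = [0.1140, 0.1900, 0.1590, 0.1760, 0.1720, 0.1890], E[r] = 1.5600, γ^t·E[r] = 0.764400, running G = 2.763400
t=3: π = [0.1176, 0.2018, 0.1539, 0.1722, 0.1721, 0.1824], E[r] = 1.5919, γ^t·E[r] = 0.546022, running G = 3.309422

G = 3.3094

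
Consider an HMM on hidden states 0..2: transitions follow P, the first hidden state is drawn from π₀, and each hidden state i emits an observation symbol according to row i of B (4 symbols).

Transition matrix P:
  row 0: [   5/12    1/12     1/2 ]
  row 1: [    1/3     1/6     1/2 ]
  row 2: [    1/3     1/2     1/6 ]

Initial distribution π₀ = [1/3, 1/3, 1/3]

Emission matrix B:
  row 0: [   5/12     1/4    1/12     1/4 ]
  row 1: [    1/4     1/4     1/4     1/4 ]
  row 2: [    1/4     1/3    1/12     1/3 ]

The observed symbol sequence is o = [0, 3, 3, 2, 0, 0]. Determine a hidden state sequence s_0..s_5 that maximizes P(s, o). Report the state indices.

path = [0, 0, 2, 1, 0, 0]

t=0: δ = [1.389e-01, 8.333e-02, 8.333e-02]  (obs o_0=0)
t=1: δ = [1.447e-02, 1.042e-02, 2.315e-02]  ψ = [0, 2, 0]  (obs o_1=3)
t=2: δ = [1.929e-03, 2.894e-03, 2.411e-03]  ψ = [2, 2, 0]  (obs o_2=3)
t=3: δ = [8.038e-05, 3.014e-04, 1.206e-04]  ψ = [1, 2, 1]  (obs o_3=2)
t=4: δ = [4.186e-05, 1.507e-05, 3.768e-05]  ψ = [1, 2, 1]  (obs o_4=0)
t=5: δ = [7.268e-06, 4.710e-06, 5.233e-06]  ψ = [0, 2, 0]  (obs o_5=0)
backtrack: best end state = 0; path = [0, 0, 2, 1, 0, 0]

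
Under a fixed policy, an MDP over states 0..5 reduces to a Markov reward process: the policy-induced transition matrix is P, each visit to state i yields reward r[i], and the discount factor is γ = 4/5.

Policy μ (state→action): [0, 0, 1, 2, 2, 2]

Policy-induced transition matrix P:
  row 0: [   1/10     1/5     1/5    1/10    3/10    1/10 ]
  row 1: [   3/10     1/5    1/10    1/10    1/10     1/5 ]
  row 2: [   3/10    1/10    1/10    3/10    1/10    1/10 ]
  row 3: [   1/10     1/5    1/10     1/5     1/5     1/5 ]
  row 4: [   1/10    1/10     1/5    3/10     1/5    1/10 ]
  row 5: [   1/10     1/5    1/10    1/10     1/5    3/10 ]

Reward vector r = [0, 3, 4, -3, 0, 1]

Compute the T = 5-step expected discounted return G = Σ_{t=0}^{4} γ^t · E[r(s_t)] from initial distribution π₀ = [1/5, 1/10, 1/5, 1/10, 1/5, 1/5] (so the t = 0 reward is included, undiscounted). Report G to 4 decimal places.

G = 2.5332

t=0: π = [0.2000, 0.1000, 0.2000, 0.1000, 0.2000, 0.2000], E[r] = 1.0000, γ^t·E[r] = 1.000000, running G = 1.000000
t=1: π = [0.1600, 0.1600, 0.1400, 0.1900, 0.1900, 0.1600], E[r] = 0.6300, γ^t·E[r] = 0.504000, running G = 1.504000
t=2: π = [0.1600, 0.1670, 0.1350, 0.1850, 0.1860, 0.1670], E[r] = 0.6530, γ^t·E[r] = 0.417920, running G = 1.921920
t=3: π = [0.1604, 0.1679, 0.1346, 0.1827, 0.1858, 0.1686], E[r] = 0.6626, γ^t·E[r] = 0.339251, running G = 2.261171
t=4: π = [0.1605, 0.1680, 0.1346, 0.1824, 0.1858, 0.1688], E[r] = 0.6641, γ^t·E[r] = 0.272011, running G = 2.533182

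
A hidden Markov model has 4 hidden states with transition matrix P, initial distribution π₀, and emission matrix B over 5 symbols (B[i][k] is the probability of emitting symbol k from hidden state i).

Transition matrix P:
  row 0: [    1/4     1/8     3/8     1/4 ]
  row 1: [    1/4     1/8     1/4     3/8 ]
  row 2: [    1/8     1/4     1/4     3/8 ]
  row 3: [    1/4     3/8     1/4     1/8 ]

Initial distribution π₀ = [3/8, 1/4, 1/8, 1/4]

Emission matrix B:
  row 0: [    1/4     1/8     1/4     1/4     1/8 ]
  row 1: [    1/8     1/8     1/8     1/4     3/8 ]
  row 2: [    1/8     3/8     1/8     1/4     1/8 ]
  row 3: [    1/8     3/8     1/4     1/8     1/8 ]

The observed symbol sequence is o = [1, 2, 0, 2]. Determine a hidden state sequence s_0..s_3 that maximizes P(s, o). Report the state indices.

t=0: δ = [4.688e-02, 3.125e-02, 4.688e-02, 9.375e-02]  (obs o_0=1)
t=1: δ = [5.859e-03, 4.395e-03, 2.930e-03, 4.395e-03]  ψ = [3, 3, 3, 2]  (obs o_1=2)
t=2: δ = [3.662e-04, 2.060e-04, 2.747e-04, 2.060e-04]  ψ = [0, 3, 0, 1]  (obs o_2=0)
t=3: δ = [2.289e-05, 9.656e-06, 1.717e-05, 2.575e-05]  ψ = [0, 3, 0, 2]  (obs o_3=2)
backtrack: best end state = 3; path = [3, 0, 2, 3]

path = [3, 0, 2, 3]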